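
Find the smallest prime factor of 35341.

59

35341 is odd.
Digit sum 16, not divisible by 3.
Ends in 1: not divisible by 5.
7: 35341 = 7·5048 + 5
11: 35341 = 11·3212 + 9
13: 35341 = 13·2718 + 7
17: 35341 = 17·2078 + 15
19: 35341 = 19·1860 + 1
23: 35341 = 23·1536 + 13
29: 35341 = 29·1218 + 19
31: 35341 = 31·1140 + 1
37: 35341 = 37·955 + 6
41: 35341 = 41·861 + 40
43: 35341 = 43·821 + 38
47: 35341 = 47·751 + 44
53: 35341 = 53·666 + 43
59: 35341 = 59·599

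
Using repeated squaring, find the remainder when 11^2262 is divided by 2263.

11^1 ≡ 11 (mod 2263)
11^2 ≡ 11^2 = 121 ≡ 121 (mod 2263)
11^4 ≡ 121^2 = 14641 ≡ 1063 (mod 2263)
11^8 ≡ 1063^2 = 1129969 ≡ 732 (mod 2263)
11^16 ≡ 732^2 = 535824 ≡ 1756 (mod 2263)
11^32 ≡ 1756^2 = 3083536 ≡ 1330 (mod 2263)
11^64 ≡ 1330^2 = 1768900 ≡ 1497 (mod 2263)
11^128 ≡ 1497^2 = 2241009 ≡ 639 (mod 2263)
11^256 ≡ 639^2 = 408321 ≡ 981 (mod 2263)
11^512 ≡ 981^2 = 962361 ≡ 586 (mod 2263)
11^1024 ≡ 586^2 = 343396 ≡ 1683 (mod 2263)
11^2048 ≡ 1683^2 = 2832489 ≡ 1476 (mod 2263)
2262 = 2048 + 128 + 64 + 16 + 4 + 2 in binary powers of 2.
So 11^2262 ≡ 1476 · 639 · 1497 · 1756 · 1063 · 121 ≡ 2093 (mod 2263).
Since 2093 ≠ 1, base 11 is a Fermat witness: 2263 is composite.

2093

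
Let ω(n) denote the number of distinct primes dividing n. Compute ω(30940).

30940 = 2^2 · 7735
7735 = 5 · 1547
1547 = 7 · 221
221 = 13 · 17
30940 = 2^2 · 5 · 7 · 13 · 17, which has 5 distinct prime factors.

5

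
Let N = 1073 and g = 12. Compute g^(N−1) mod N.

12^1 ≡ 12 (mod 1073)
12^2 ≡ 12^2 = 144 ≡ 144 (mod 1073)
12^4 ≡ 144^2 = 20736 ≡ 349 (mod 1073)
12^8 ≡ 349^2 = 121801 ≡ 552 (mod 1073)
12^16 ≡ 552^2 = 304704 ≡ 1045 (mod 1073)
12^32 ≡ 1045^2 = 1092025 ≡ 784 (mod 1073)
12^64 ≡ 784^2 = 614656 ≡ 900 (mod 1073)
12^128 ≡ 900^2 = 810000 ≡ 958 (mod 1073)
12^256 ≡ 958^2 = 917764 ≡ 349 (mod 1073)
12^512 ≡ 349^2 = 121801 ≡ 552 (mod 1073)
12^1024 ≡ 552^2 = 304704 ≡ 1045 (mod 1073)
1072 = 1024 + 32 + 16 in binary powers of 2.
So 12^1072 ≡ 1045 · 784 · 1045 ≡ 900 (mod 1073).
Since 900 ≠ 1, base 12 is a Fermat witness: 1073 is composite.

900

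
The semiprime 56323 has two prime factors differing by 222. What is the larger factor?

Since p = q + 222, we have 56323 = q(q + 222), so q² + 222q − 56323 = 0.
Discriminant: 222² + 4·56323 = 49284 + 225292 = 274576; √274576 = 524.
q = (−222 + 524)/2 = 151, and p = q + 222 = 373.
Check: 151 · 373 = 56323.

373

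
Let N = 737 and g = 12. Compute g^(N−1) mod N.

639

12^1 ≡ 12 (mod 737)
12^2 ≡ 12^2 = 144 ≡ 144 (mod 737)
12^4 ≡ 144^2 = 20736 ≡ 100 (mod 737)
12^8 ≡ 100^2 = 10000 ≡ 419 (mod 737)
12^16 ≡ 419^2 = 175561 ≡ 155 (mod 737)
12^32 ≡ 155^2 = 24025 ≡ 441 (mod 737)
12^64 ≡ 441^2 = 194481 ≡ 650 (mod 737)
12^128 ≡ 650^2 = 422500 ≡ 199 (mod 737)
12^256 ≡ 199^2 = 39601 ≡ 540 (mod 737)
12^512 ≡ 540^2 = 291600 ≡ 485 (mod 737)
736 = 512 + 128 + 64 + 32 in binary powers of 2.
So 12^736 ≡ 485 · 199 · 650 · 441 ≡ 639 (mod 737).
Since 639 ≠ 1, base 12 is a Fermat witness: 737 is composite.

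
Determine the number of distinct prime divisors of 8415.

8415 = 3^2 · 935
935 = 5 · 187
187 = 11 · 17
8415 = 3^2 · 5 · 11 · 17, which has 4 distinct prime factors.

4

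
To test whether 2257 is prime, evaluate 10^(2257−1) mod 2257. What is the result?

1925

10^1 ≡ 10 (mod 2257)
10^2 ≡ 10^2 = 100 ≡ 100 (mod 2257)
10^4 ≡ 100^2 = 10000 ≡ 972 (mod 2257)
10^8 ≡ 972^2 = 944784 ≡ 1358 (mod 2257)
10^16 ≡ 1358^2 = 1844164 ≡ 195 (mod 2257)
10^32 ≡ 195^2 = 38025 ≡ 1913 (mod 2257)
10^64 ≡ 1913^2 = 3659569 ≡ 972 (mod 2257)
10^128 ≡ 972^2 = 944784 ≡ 1358 (mod 2257)
10^256 ≡ 1358^2 = 1844164 ≡ 195 (mod 2257)
10^512 ≡ 195^2 = 38025 ≡ 1913 (mod 2257)
10^1024 ≡ 1913^2 = 3659569 ≡ 972 (mod 2257)
10^2048 ≡ 972^2 = 944784 ≡ 1358 (mod 2257)
2256 = 2048 + 128 + 64 + 16 in binary powers of 2.
So 10^2256 ≡ 1358 · 1358 · 972 · 195 ≡ 1925 (mod 2257).
Since 1925 ≠ 1, base 10 is a Fermat witness: 2257 is composite.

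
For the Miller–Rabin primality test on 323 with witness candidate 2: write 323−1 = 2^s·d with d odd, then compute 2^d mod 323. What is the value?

323 − 1 = 322 = 2^1 · 161, so d = 161.
2^1 ≡ 2 (mod 323)
2^2 ≡ 2^2 = 4 ≡ 4 (mod 323)
2^4 ≡ 4^2 = 16 ≡ 16 (mod 323)
2^8 ≡ 16^2 = 256 ≡ 256 (mod 323)
2^16 ≡ 256^2 = 65536 ≡ 290 (mod 323)
2^32 ≡ 290^2 = 84100 ≡ 120 (mod 323)
2^64 ≡ 120^2 = 14400 ≡ 188 (mod 323)
2^128 ≡ 188^2 = 35344 ≡ 137 (mod 323)
161 = 128 + 32 + 1 in binary powers of 2.
So 2^161 ≡ 137 · 120 · 2 ≡ 257 (mod 323).
Squaring chain: 257; never reaches −1, so base 2 is a Miller–Rabin witness that 323 is composite.

257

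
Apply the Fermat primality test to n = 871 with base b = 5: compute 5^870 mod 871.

5^1 ≡ 5 (mod 871)
5^2 ≡ 5^2 = 25 ≡ 25 (mod 871)
5^4 ≡ 25^2 = 625 ≡ 625 (mod 871)
5^8 ≡ 625^2 = 390625 ≡ 417 (mod 871)
5^16 ≡ 417^2 = 173889 ≡ 560 (mod 871)
5^32 ≡ 560^2 = 313600 ≡ 40 (mod 871)
5^64 ≡ 40^2 = 1600 ≡ 729 (mod 871)
5^128 ≡ 729^2 = 531441 ≡ 131 (mod 871)
5^256 ≡ 131^2 = 17161 ≡ 612 (mod 871)
5^512 ≡ 612^2 = 374544 ≡ 14 (mod 871)
870 = 512 + 256 + 64 + 32 + 4 + 2 in binary powers of 2.
So 5^870 ≡ 14 · 612 · 729 · 40 · 625 · 25 ≡ 129 (mod 871).
Since 129 ≠ 1, base 5 is a Fermat witness: 871 is composite.

129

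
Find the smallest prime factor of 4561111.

4561111 is odd.
Digit sum 19, not divisible by 3.
Ends in 1: not divisible by 5.
7: 4561111 = 7·651587 + 2
11: 4561111 = 11·414646 + 5
13: 4561111 = 13·350854 + 9
17: 4561111 = 17·268300 + 11
19: 4561111 = 19·240058 + 9
23: 4561111 = 23·198309 + 4
29: 4561111 = 29·157279 + 20
31: 4561111 = 31·147132 + 19
37: 4561111 = 37·123273 + 10
41: 4561111 = 41·111246 + 25
43: 4561111 = 43·106072 + 15
47: 4561111 = 47·97044 + 43
53: 4561111 = 53·86058 + 37
59: 4561111 = 59·77306 + 57
61: 4561111 = 61·74772 + 19
67: 4561111 = 67·68076 + 19
71: 4561111 = 71·64241

71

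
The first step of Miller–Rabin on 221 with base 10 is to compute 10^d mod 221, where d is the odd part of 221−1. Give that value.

192

221 − 1 = 220 = 2^2 · 55, so d = 55.
10^1 ≡ 10 (mod 221)
10^2 ≡ 10^2 = 100 ≡ 100 (mod 221)
10^4 ≡ 100^2 = 10000 ≡ 55 (mod 221)
10^8 ≡ 55^2 = 3025 ≡ 152 (mod 221)
10^16 ≡ 152^2 = 23104 ≡ 120 (mod 221)
10^32 ≡ 120^2 = 14400 ≡ 35 (mod 221)
55 = 32 + 16 + 4 + 2 + 1 in binary powers of 2.
So 10^55 ≡ 35 · 120 · 55 · 100 · 10 ≡ 192 (mod 221).
Squaring chain: 192 → 178; never reaches −1, so base 10 is a Miller–Rabin witness that 221 is composite.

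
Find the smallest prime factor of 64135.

5

64135 is odd.
Digit sum 19, not divisible by 3.
Ends in 5: divisible by 5.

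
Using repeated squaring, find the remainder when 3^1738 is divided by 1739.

1070

3^1 ≡ 3 (mod 1739)
3^2 ≡ 3^2 = 9 ≡ 9 (mod 1739)
3^4 ≡ 9^2 = 81 ≡ 81 (mod 1739)
3^8 ≡ 81^2 = 6561 ≡ 1344 (mod 1739)
3^16 ≡ 1344^2 = 1806336 ≡ 1254 (mod 1739)
3^32 ≡ 1254^2 = 1572516 ≡ 460 (mod 1739)
3^64 ≡ 460^2 = 211600 ≡ 1181 (mod 1739)
3^128 ≡ 1181^2 = 1394761 ≡ 83 (mod 1739)
3^256 ≡ 83^2 = 6889 ≡ 1672 (mod 1739)
3^512 ≡ 1672^2 = 2795584 ≡ 1011 (mod 1739)
3^1024 ≡ 1011^2 = 1022121 ≡ 1328 (mod 1739)
1738 = 1024 + 512 + 128 + 64 + 8 + 2 in binary powers of 2.
So 3^1738 ≡ 1328 · 1011 · 83 · 1181 · 1344 · 9 ≡ 1070 (mod 1739).
Since 1070 ≠ 1, base 3 is a Fermat witness: 1739 is composite.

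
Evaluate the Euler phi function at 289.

272

Factor: 289 = 17^2.
φ(289) = 17^1·(17−1) = 272.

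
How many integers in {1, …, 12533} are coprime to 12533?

Factor: 12533 = 83 · 151.
φ(12533) = (83−1) · (151−1) = 82 · 150 = 12300.

12300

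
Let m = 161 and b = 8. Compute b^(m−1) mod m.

8^1 ≡ 8 (mod 161)
8^2 ≡ 8^2 = 64 ≡ 64 (mod 161)
8^4 ≡ 64^2 = 4096 ≡ 71 (mod 161)
8^8 ≡ 71^2 = 5041 ≡ 50 (mod 161)
8^16 ≡ 50^2 = 2500 ≡ 85 (mod 161)
8^32 ≡ 85^2 = 7225 ≡ 141 (mod 161)
8^64 ≡ 141^2 = 19881 ≡ 78 (mod 161)
8^128 ≡ 78^2 = 6084 ≡ 127 (mod 161)
160 = 128 + 32 in binary powers of 2.
So 8^160 ≡ 127 · 141 ≡ 36 (mod 161).
Since 36 ≠ 1, base 8 is a Fermat witness: 161 is composite.

36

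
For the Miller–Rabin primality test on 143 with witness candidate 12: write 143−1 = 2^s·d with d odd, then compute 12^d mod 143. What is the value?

12

143 − 1 = 142 = 2^1 · 71, so d = 71.
12^1 ≡ 12 (mod 143)
12^2 ≡ 12^2 = 144 ≡ 1 (mod 143)
12^4 ≡ 1^2 = 1 ≡ 1 (mod 143)
12^8 ≡ 1^2 = 1 ≡ 1 (mod 143)
12^16 ≡ 1^2 = 1 ≡ 1 (mod 143)
12^32 ≡ 1^2 = 1 ≡ 1 (mod 143)
12^64 ≡ 1^2 = 1 ≡ 1 (mod 143)
71 = 64 + 4 + 2 + 1 in binary powers of 2.
So 12^71 ≡ 1 · 1 · 1 · 12 ≡ 12 (mod 143).
Squaring chain: 12; never reaches −1, so base 12 is a Miller–Rabin witness that 143 is composite.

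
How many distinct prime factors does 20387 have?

3

20387 = 19 · 1073
1073 = 29 · 37
20387 = 19 · 29 · 37, which has 3 distinct prime factors.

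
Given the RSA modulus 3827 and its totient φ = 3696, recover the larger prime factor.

89

φ(n) = (p−1)(q−1) = n − (p+q) + 1, so p + q = 3827 − 3696 + 1 = 132.
p and q are the roots of t² − 132t + 3827 = 0.
Discriminant: 132² − 4·3827 = 17424 − 15308 = 2116; √2116 = 46.
q = (132 − 46)/2 = 43, p = (132 + 46)/2 = 89.
Check: 43 · 89 = 3827.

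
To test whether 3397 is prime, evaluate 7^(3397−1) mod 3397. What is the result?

3054

7^1 ≡ 7 (mod 3397)
7^2 ≡ 7^2 = 49 ≡ 49 (mod 3397)
7^4 ≡ 49^2 = 2401 ≡ 2401 (mod 3397)
7^8 ≡ 2401^2 = 5764801 ≡ 92 (mod 3397)
7^16 ≡ 92^2 = 8464 ≡ 1670 (mod 3397)
7^32 ≡ 1670^2 = 2788900 ≡ 3360 (mod 3397)
7^64 ≡ 3360^2 = 11289600 ≡ 1369 (mod 3397)
7^128 ≡ 1369^2 = 1874161 ≡ 2414 (mod 3397)
7^256 ≡ 2414^2 = 5827396 ≡ 1541 (mod 3397)
7^512 ≡ 1541^2 = 2374681 ≡ 178 (mod 3397)
7^1024 ≡ 178^2 = 31684 ≡ 1111 (mod 3397)
7^2048 ≡ 1111^2 = 1234321 ≡ 1210 (mod 3397)
3396 = 2048 + 1024 + 256 + 64 + 4 in binary powers of 2.
So 7^3396 ≡ 1210 · 1111 · 1541 · 1369 · 2401 ≡ 3054 (mod 3397).
Since 3054 ≠ 1, base 7 is a Fermat witness: 3397 is composite.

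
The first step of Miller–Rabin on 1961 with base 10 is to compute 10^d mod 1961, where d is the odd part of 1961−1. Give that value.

1961 − 1 = 1960 = 2^3 · 245, so d = 245.
10^1 ≡ 10 (mod 1961)
10^2 ≡ 10^2 = 100 ≡ 100 (mod 1961)
10^4 ≡ 100^2 = 10000 ≡ 195 (mod 1961)
10^8 ≡ 195^2 = 38025 ≡ 766 (mod 1961)
10^16 ≡ 766^2 = 586756 ≡ 417 (mod 1961)
10^32 ≡ 417^2 = 173889 ≡ 1321 (mod 1961)
10^64 ≡ 1321^2 = 1745041 ≡ 1712 (mod 1961)
10^128 ≡ 1712^2 = 2930944 ≡ 1210 (mod 1961)
245 = 128 + 64 + 32 + 16 + 4 + 1 in binary powers of 2.
So 10^245 ≡ 1210 · 1712 · 1321 · 417 · 195 · 10 ≡ 1210 (mod 1961).
Squaring chain: 1210 → 1194 → 1950; never reaches −1, so base 10 is a Miller–Rabin witness that 1961 is composite.

1210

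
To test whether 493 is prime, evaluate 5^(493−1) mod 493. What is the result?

344

5^1 ≡ 5 (mod 493)
5^2 ≡ 5^2 = 25 ≡ 25 (mod 493)
5^4 ≡ 25^2 = 625 ≡ 132 (mod 493)
5^8 ≡ 132^2 = 17424 ≡ 169 (mod 493)
5^16 ≡ 169^2 = 28561 ≡ 460 (mod 493)
5^32 ≡ 460^2 = 211600 ≡ 103 (mod 493)
5^64 ≡ 103^2 = 10609 ≡ 256 (mod 493)
5^128 ≡ 256^2 = 65536 ≡ 460 (mod 493)
5^256 ≡ 460^2 = 211600 ≡ 103 (mod 493)
492 = 256 + 128 + 64 + 32 + 8 + 4 in binary powers of 2.
So 5^492 ≡ 103 · 460 · 256 · 103 · 169 · 132 ≡ 344 (mod 493).
Since 344 ≠ 1, base 5 is a Fermat witness: 493 is composite.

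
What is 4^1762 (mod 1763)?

508

4^1 ≡ 4 (mod 1763)
4^2 ≡ 4^2 = 16 ≡ 16 (mod 1763)
4^4 ≡ 16^2 = 256 ≡ 256 (mod 1763)
4^8 ≡ 256^2 = 65536 ≡ 305 (mod 1763)
4^16 ≡ 305^2 = 93025 ≡ 1349 (mod 1763)
4^32 ≡ 1349^2 = 1819801 ≡ 385 (mod 1763)
4^64 ≡ 385^2 = 148225 ≡ 133 (mod 1763)
4^128 ≡ 133^2 = 17689 ≡ 59 (mod 1763)
4^256 ≡ 59^2 = 3481 ≡ 1718 (mod 1763)
4^512 ≡ 1718^2 = 2951524 ≡ 262 (mod 1763)
4^1024 ≡ 262^2 = 68644 ≡ 1650 (mod 1763)
1762 = 1024 + 512 + 128 + 64 + 32 + 2 in binary powers of 2.
So 4^1762 ≡ 1650 · 262 · 59 · 133 · 385 · 16 ≡ 508 (mod 1763).
Since 508 ≠ 1, base 4 is a Fermat witness: 1763 is composite.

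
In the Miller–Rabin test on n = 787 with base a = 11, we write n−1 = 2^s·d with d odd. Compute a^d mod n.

1

787 − 1 = 786 = 2^1 · 393, so d = 393.
11^1 ≡ 11 (mod 787)
11^2 ≡ 11^2 = 121 ≡ 121 (mod 787)
11^4 ≡ 121^2 = 14641 ≡ 475 (mod 787)
11^8 ≡ 475^2 = 225625 ≡ 543 (mod 787)
11^16 ≡ 543^2 = 294849 ≡ 511 (mod 787)
11^32 ≡ 511^2 = 261121 ≡ 624 (mod 787)
11^64 ≡ 624^2 = 389376 ≡ 598 (mod 787)
11^128 ≡ 598^2 = 357604 ≡ 306 (mod 787)
11^256 ≡ 306^2 = 93636 ≡ 770 (mod 787)
393 = 256 + 128 + 8 + 1 in binary powers of 2.
So 11^393 ≡ 770 · 306 · 543 · 11 ≡ 1 (mod 787).
Since 11^d ≡ 1 (mod 787), base 11 does not prove 787 composite.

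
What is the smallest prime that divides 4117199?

4117199 is odd.
Digit sum 32, not divisible by 3.
Ends in 9: not divisible by 5.
7: 4117199 = 7·588171 + 2
11: 4117199 = 11·374290 + 9
13: 4117199 = 13·316707 + 8
17: 4117199 = 17·242188 + 3
19: 4117199 = 19·216694 + 13
23: 4117199 = 23·179008 + 15
29: 4117199 = 29·141972 + 11
31: 4117199 = 31·132812 + 27
37: 4117199 = 37·111275 + 24
41: 4117199 = 41·100419 + 20
43: 4117199 = 43·95748 + 35
47: 4117199 = 47·87599 + 46
53: 4117199 = 53·77683

53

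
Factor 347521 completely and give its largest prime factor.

83

347521 = 53 · 6557
6557 = 79 · 83
83 is prime.
So 347521 = 53 · 79 · 83; the largest prime factor is 83.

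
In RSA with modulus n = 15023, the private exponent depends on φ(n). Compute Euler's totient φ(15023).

Factor: 15023 = 83 · 181.
φ(15023) = (83−1) · (181−1) = 82 · 180 = 14760.

14760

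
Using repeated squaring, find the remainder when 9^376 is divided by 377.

9^1 ≡ 9 (mod 377)
9^2 ≡ 9^2 = 81 ≡ 81 (mod 377)
9^4 ≡ 81^2 = 6561 ≡ 152 (mod 377)
9^8 ≡ 152^2 = 23104 ≡ 107 (mod 377)
9^16 ≡ 107^2 = 11449 ≡ 139 (mod 377)
9^32 ≡ 139^2 = 19321 ≡ 94 (mod 377)
9^64 ≡ 94^2 = 8836 ≡ 165 (mod 377)
9^128 ≡ 165^2 = 27225 ≡ 81 (mod 377)
9^256 ≡ 81^2 = 6561 ≡ 152 (mod 377)
376 = 256 + 64 + 32 + 16 + 8 in binary powers of 2.
So 9^376 ≡ 152 · 165 · 94 · 139 · 107 ≡ 256 (mod 377).
Since 256 ≠ 1, base 9 is a Fermat witness: 377 is composite.

256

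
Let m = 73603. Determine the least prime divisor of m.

73603 is odd.
Digit sum 19, not divisible by 3.
Ends in 3: not divisible by 5.
7: 73603 = 7·10514 + 5
11: 73603 = 11·6691 + 2
13: 73603 = 13·5661 + 10
17: 73603 = 17·4329 + 10
19: 73603 = 19·3873 + 16
23: 73603 = 23·3200 + 3
29: 73603 = 29·2538 + 1
31: 73603 = 31·2374 + 9
37: 73603 = 37·1989 + 10
41: 73603 = 41·1795 + 8
43: 73603 = 43·1711 + 30
47: 73603 = 47·1566 + 1
53: 73603 = 53·1388 + 39
59: 73603 = 59·1247 + 30
61: 73603 = 61·1206 + 37
67: 73603 = 67·1098 + 37
71: 73603 = 71·1036 + 47
73: 73603 = 73·1008 + 19
79: 73603 = 79·931 + 54
83: 73603 = 83·886 + 65
89: 73603 = 89·827

89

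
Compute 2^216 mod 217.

64

2^1 ≡ 2 (mod 217)
2^2 ≡ 2^2 = 4 ≡ 4 (mod 217)
2^4 ≡ 4^2 = 16 ≡ 16 (mod 217)
2^8 ≡ 16^2 = 256 ≡ 39 (mod 217)
2^16 ≡ 39^2 = 1521 ≡ 2 (mod 217)
2^32 ≡ 2^2 = 4 ≡ 4 (mod 217)
2^64 ≡ 4^2 = 16 ≡ 16 (mod 217)
2^128 ≡ 16^2 = 256 ≡ 39 (mod 217)
216 = 128 + 64 + 16 + 8 in binary powers of 2.
So 2^216 ≡ 39 · 16 · 2 · 39 ≡ 64 (mod 217).
Since 64 ≠ 1, base 2 is a Fermat witness: 217 is composite.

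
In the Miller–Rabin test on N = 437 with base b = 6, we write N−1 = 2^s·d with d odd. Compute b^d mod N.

234

437 − 1 = 436 = 2^2 · 109, so d = 109.
6^1 ≡ 6 (mod 437)
6^2 ≡ 6^2 = 36 ≡ 36 (mod 437)
6^4 ≡ 36^2 = 1296 ≡ 422 (mod 437)
6^8 ≡ 422^2 = 178084 ≡ 225 (mod 437)
6^16 ≡ 225^2 = 50625 ≡ 370 (mod 437)
6^32 ≡ 370^2 = 136900 ≡ 119 (mod 437)
6^64 ≡ 119^2 = 14161 ≡ 177 (mod 437)
109 = 64 + 32 + 8 + 4 + 1 in binary powers of 2.
So 6^109 ≡ 177 · 119 · 225 · 422 · 6 ≡ 234 (mod 437).
Squaring chain: 234 → 131; never reaches −1, so base 6 is a Miller–Rabin witness that 437 is composite.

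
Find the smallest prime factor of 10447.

31

10447 is odd.
Digit sum 16, not divisible by 3.
Ends in 7: not divisible by 5.
7: 10447 = 7·1492 + 3
11: 10447 = 11·949 + 8
13: 10447 = 13·803 + 8
17: 10447 = 17·614 + 9
19: 10447 = 19·549 + 16
23: 10447 = 23·454 + 5
29: 10447 = 29·360 + 7
31: 10447 = 31·337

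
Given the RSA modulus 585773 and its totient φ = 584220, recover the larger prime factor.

φ(n) = (p−1)(q−1) = n − (p+q) + 1, so p + q = 585773 − 584220 + 1 = 1554.
p and q are the roots of t² − 1554t + 585773 = 0.
Discriminant: 1554² − 4·585773 = 2414916 − 2343092 = 71824; √71824 = 268.
q = (1554 − 268)/2 = 643, p = (1554 + 268)/2 = 911.
Check: 643 · 911 = 585773.

911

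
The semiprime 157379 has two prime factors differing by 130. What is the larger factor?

467

Since p = q + 130, we have 157379 = q(q + 130), so q² + 130q − 157379 = 0.
Discriminant: 130² + 4·157379 = 16900 + 629516 = 646416; √646416 = 804.
q = (−130 + 804)/2 = 337, and p = q + 130 = 467.
Check: 337 · 467 = 157379.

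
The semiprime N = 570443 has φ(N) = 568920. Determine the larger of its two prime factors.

φ(n) = (p−1)(q−1) = n − (p+q) + 1, so p + q = 570443 − 568920 + 1 = 1524.
p and q are the roots of t² − 1524t + 570443 = 0.
Discriminant: 1524² − 4·570443 = 2322576 − 2281772 = 40804; √40804 = 202.
q = (1524 − 202)/2 = 661, p = (1524 + 202)/2 = 863.
Check: 661 · 863 = 570443.

863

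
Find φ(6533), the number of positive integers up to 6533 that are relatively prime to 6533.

Factor: 6533 = 47 · 139.
φ(6533) = (47−1) · (139−1) = 46 · 138 = 6348.

6348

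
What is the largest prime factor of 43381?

43381 = 13 · 3337
3337 = 47 · 71
71 is prime.
So 43381 = 13 · 47 · 71; the largest prime factor is 71.

71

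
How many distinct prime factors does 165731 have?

2

165731 = 53^2 · 59
165731 = 53^2 · 59, which has 2 distinct prime factors.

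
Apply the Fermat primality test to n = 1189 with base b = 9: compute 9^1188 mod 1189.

9^1 ≡ 9 (mod 1189)
9^2 ≡ 9^2 = 81 ≡ 81 (mod 1189)
9^4 ≡ 81^2 = 6561 ≡ 616 (mod 1189)
9^8 ≡ 616^2 = 379456 ≡ 165 (mod 1189)
9^16 ≡ 165^2 = 27225 ≡ 1067 (mod 1189)
9^32 ≡ 1067^2 = 1138489 ≡ 616 (mod 1189)
9^64 ≡ 616^2 = 379456 ≡ 165 (mod 1189)
9^128 ≡ 165^2 = 27225 ≡ 1067 (mod 1189)
9^256 ≡ 1067^2 = 1138489 ≡ 616 (mod 1189)
9^512 ≡ 616^2 = 379456 ≡ 165 (mod 1189)
9^1024 ≡ 165^2 = 27225 ≡ 1067 (mod 1189)
1188 = 1024 + 128 + 32 + 4 in binary powers of 2.
So 9^1188 ≡ 1067 · 1067 · 616 · 616 ≡ 575 (mod 1189).
Since 575 ≠ 1, base 9 is a Fermat witness: 1189 is composite.

575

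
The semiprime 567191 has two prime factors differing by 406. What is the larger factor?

983

Since p = q + 406, we have 567191 = q(q + 406), so q² + 406q − 567191 = 0.
Discriminant: 406² + 4·567191 = 164836 + 2268764 = 2433600; √2433600 = 1560.
q = (−406 + 1560)/2 = 577, and p = q + 406 = 983.
Check: 577 · 983 = 567191.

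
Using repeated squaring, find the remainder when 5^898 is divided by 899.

315

5^1 ≡ 5 (mod 899)
5^2 ≡ 5^2 = 25 ≡ 25 (mod 899)
5^4 ≡ 25^2 = 625 ≡ 625 (mod 899)
5^8 ≡ 625^2 = 390625 ≡ 459 (mod 899)
5^16 ≡ 459^2 = 210681 ≡ 315 (mod 899)
5^32 ≡ 315^2 = 99225 ≡ 335 (mod 899)
5^64 ≡ 335^2 = 112225 ≡ 749 (mod 899)
5^128 ≡ 749^2 = 561001 ≡ 25 (mod 899)
5^256 ≡ 25^2 = 625 ≡ 625 (mod 899)
5^512 ≡ 625^2 = 390625 ≡ 459 (mod 899)
898 = 512 + 256 + 128 + 2 in binary powers of 2.
So 5^898 ≡ 459 · 625 · 25 · 25 ≡ 315 (mod 899).
Since 315 ≠ 1, base 5 is a Fermat witness: 899 is composite.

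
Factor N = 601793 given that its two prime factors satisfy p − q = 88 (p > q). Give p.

821

Since p = q + 88, we have 601793 = q(q + 88), so q² + 88q − 601793 = 0.
Discriminant: 88² + 4·601793 = 7744 + 2407172 = 2414916; √2414916 = 1554.
q = (−88 + 1554)/2 = 733, and p = q + 88 = 821.
Check: 733 · 821 = 601793.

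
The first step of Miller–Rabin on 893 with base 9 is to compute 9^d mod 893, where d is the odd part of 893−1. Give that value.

893 − 1 = 892 = 2^2 · 223, so d = 223.
9^1 ≡ 9 (mod 893)
9^2 ≡ 9^2 = 81 ≡ 81 (mod 893)
9^4 ≡ 81^2 = 6561 ≡ 310 (mod 893)
9^8 ≡ 310^2 = 96100 ≡ 549 (mod 893)
9^16 ≡ 549^2 = 301401 ≡ 460 (mod 893)
9^32 ≡ 460^2 = 211600 ≡ 852 (mod 893)
9^64 ≡ 852^2 = 725904 ≡ 788 (mod 893)
9^128 ≡ 788^2 = 620944 ≡ 309 (mod 893)
223 = 128 + 64 + 16 + 8 + 4 + 2 + 1 in binary powers of 2.
So 9^223 ≡ 309 · 788 · 460 · 549 · 310 · 81 · 9 ≡ 460 (mod 893).
Squaring chain: 460 → 852; never reaches −1, so base 9 is a Miller–Rabin witness that 893 is composite.

460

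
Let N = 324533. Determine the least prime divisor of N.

324533 is odd.
Digit sum 20, not divisible by 3.
Ends in 3: not divisible by 5.
7: 324533 = 7·46361 + 6
11: 324533 = 11·29503

11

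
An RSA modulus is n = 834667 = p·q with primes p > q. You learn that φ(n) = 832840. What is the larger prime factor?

φ(n) = (p−1)(q−1) = n − (p+q) + 1, so p + q = 834667 − 832840 + 1 = 1828.
p and q are the roots of t² − 1828t + 834667 = 0.
Discriminant: 1828² − 4·834667 = 3341584 − 3338668 = 2916; √2916 = 54.
q = (1828 − 54)/2 = 887, p = (1828 + 54)/2 = 941.
Check: 887 · 941 = 834667.

941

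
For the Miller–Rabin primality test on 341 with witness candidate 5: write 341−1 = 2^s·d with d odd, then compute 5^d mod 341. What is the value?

67

341 − 1 = 340 = 2^2 · 85, so d = 85.
5^1 ≡ 5 (mod 341)
5^2 ≡ 5^2 = 25 ≡ 25 (mod 341)
5^4 ≡ 25^2 = 625 ≡ 284 (mod 341)
5^8 ≡ 284^2 = 80656 ≡ 180 (mod 341)
5^16 ≡ 180^2 = 32400 ≡ 5 (mod 341)
5^32 ≡ 5^2 = 25 ≡ 25 (mod 341)
5^64 ≡ 25^2 = 625 ≡ 284 (mod 341)
85 = 64 + 16 + 4 + 1 in binary powers of 2.
So 5^85 ≡ 284 · 5 · 284 · 5 ≡ 67 (mod 341).
Squaring chain: 67 → 56; never reaches −1, so base 5 is a Miller–Rabin witness that 341 is composite.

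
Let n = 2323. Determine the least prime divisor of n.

2323 is odd.
Digit sum 10, not divisible by 3.
Ends in 3: not divisible by 5.
7: 2323 = 7·331 + 6
11: 2323 = 11·211 + 2
13: 2323 = 13·178 + 9
17: 2323 = 17·136 + 11
19: 2323 = 19·122 + 5
23: 2323 = 23·101

23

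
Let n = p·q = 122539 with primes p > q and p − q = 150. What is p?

433

Since p = q + 150, we have 122539 = q(q + 150), so q² + 150q − 122539 = 0.
Discriminant: 150² + 4·122539 = 22500 + 490156 = 512656; √512656 = 716.
q = (−150 + 716)/2 = 283, and p = q + 150 = 433.
Check: 283 · 433 = 122539.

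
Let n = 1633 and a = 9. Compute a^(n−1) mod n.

1294

9^1 ≡ 9 (mod 1633)
9^2 ≡ 9^2 = 81 ≡ 81 (mod 1633)
9^4 ≡ 81^2 = 6561 ≡ 29 (mod 1633)
9^8 ≡ 29^2 = 841 ≡ 841 (mod 1633)
9^16 ≡ 841^2 = 707281 ≡ 192 (mod 1633)
9^32 ≡ 192^2 = 36864 ≡ 938 (mod 1633)
9^64 ≡ 938^2 = 879844 ≡ 1290 (mod 1633)
9^128 ≡ 1290^2 = 1664100 ≡ 73 (mod 1633)
9^256 ≡ 73^2 = 5329 ≡ 430 (mod 1633)
9^512 ≡ 430^2 = 184900 ≡ 371 (mod 1633)
9^1024 ≡ 371^2 = 137641 ≡ 469 (mod 1633)
1632 = 1024 + 512 + 64 + 32 in binary powers of 2.
So 9^1632 ≡ 469 · 371 · 1290 · 938 ≡ 1294 (mod 1633).
Since 1294 ≠ 1, base 9 is a Fermat witness: 1633 is composite.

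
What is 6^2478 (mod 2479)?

6^1 ≡ 6 (mod 2479)
6^2 ≡ 6^2 = 36 ≡ 36 (mod 2479)
6^4 ≡ 36^2 = 1296 ≡ 1296 (mod 2479)
6^8 ≡ 1296^2 = 1679616 ≡ 1333 (mod 2479)
6^16 ≡ 1333^2 = 1776889 ≡ 1925 (mod 2479)
6^32 ≡ 1925^2 = 3705625 ≡ 1999 (mod 2479)
6^64 ≡ 1999^2 = 3996001 ≡ 2332 (mod 2479)
6^128 ≡ 2332^2 = 5438224 ≡ 1777 (mod 2479)
6^256 ≡ 1777^2 = 3157729 ≡ 1962 (mod 2479)
6^512 ≡ 1962^2 = 3849444 ≡ 2036 (mod 2479)
6^1024 ≡ 2036^2 = 4145296 ≡ 408 (mod 2479)
6^2048 ≡ 408^2 = 166464 ≡ 371 (mod 2479)
2478 = 2048 + 256 + 128 + 32 + 8 + 4 + 2 in binary powers of 2.
So 6^2478 ≡ 371 · 1962 · 1777 · 1999 · 1333 · 1296 · 36 ≡ 2293 (mod 2479).
Since 2293 ≠ 1, base 6 is a Fermat witness: 2479 is composite.

2293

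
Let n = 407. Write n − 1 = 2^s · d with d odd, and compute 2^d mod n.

407 − 1 = 406 = 2^1 · 203, so d = 203.
2^1 ≡ 2 (mod 407)
2^2 ≡ 2^2 = 4 ≡ 4 (mod 407)
2^4 ≡ 4^2 = 16 ≡ 16 (mod 407)
2^8 ≡ 16^2 = 256 ≡ 256 (mod 407)
2^16 ≡ 256^2 = 65536 ≡ 9 (mod 407)
2^32 ≡ 9^2 = 81 ≡ 81 (mod 407)
2^64 ≡ 81^2 = 6561 ≡ 49 (mod 407)
2^128 ≡ 49^2 = 2401 ≡ 366 (mod 407)
203 = 128 + 64 + 8 + 2 + 1 in binary powers of 2.
So 2^203 ≡ 366 · 49 · 256 · 4 · 2 ≡ 338 (mod 407).
Squaring chain: 338; never reaches −1, so base 2 is a Miller–Rabin witness that 407 is composite.

338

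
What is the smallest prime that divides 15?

3

15 is odd.
Digit sum 6, divisible by 3.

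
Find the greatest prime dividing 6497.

6497 = 73 · 89
89 is prime.
So 6497 = 73 · 89; the largest prime factor is 89.

89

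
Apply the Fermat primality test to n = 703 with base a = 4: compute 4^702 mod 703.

4^1 ≡ 4 (mod 703)
4^2 ≡ 4^2 = 16 ≡ 16 (mod 703)
4^4 ≡ 16^2 = 256 ≡ 256 (mod 703)
4^8 ≡ 256^2 = 65536 ≡ 157 (mod 703)
4^16 ≡ 157^2 = 24649 ≡ 44 (mod 703)
4^32 ≡ 44^2 = 1936 ≡ 530 (mod 703)
4^64 ≡ 530^2 = 280900 ≡ 403 (mod 703)
4^128 ≡ 403^2 = 162409 ≡ 16 (mod 703)
4^256 ≡ 16^2 = 256 ≡ 256 (mod 703)
4^512 ≡ 256^2 = 65536 ≡ 157 (mod 703)
702 = 512 + 128 + 32 + 16 + 8 + 4 + 2 in binary powers of 2.
So 4^702 ≡ 157 · 16 · 530 · 44 · 157 · 256 · 16 ≡ 1 (mod 703).
Since the result is 1, base 4 gives no evidence that 703 is composite.

1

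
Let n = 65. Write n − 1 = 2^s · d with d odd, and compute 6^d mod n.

6

65 − 1 = 64 = 2^6 · 1, so d = 1.
6^1 ≡ 6 (mod 65)
1 = 1 in binary powers of 2.
So 6^1 ≡ 6 ≡ 6 (mod 65).
Squaring chain: 6 → 36 → 61 → 16 → 61 → 16; never reaches −1, so base 6 is a Miller–Rabin witness that 65 is composite.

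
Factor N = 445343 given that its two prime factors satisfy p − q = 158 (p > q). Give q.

Since p = q + 158, we have 445343 = q(q + 158), so q² + 158q − 445343 = 0.
Discriminant: 158² + 4·445343 = 24964 + 1781372 = 1806336; √1806336 = 1344.
q = (−158 + 1344)/2 = 593, and p = q + 158 = 751.
Check: 593 · 751 = 445343.

593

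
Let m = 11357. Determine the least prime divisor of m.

41

11357 is odd.
Digit sum 17, not divisible by 3.
Ends in 7: not divisible by 5.
7: 11357 = 7·1622 + 3
11: 11357 = 11·1032 + 5
13: 11357 = 13·873 + 8
17: 11357 = 17·668 + 1
19: 11357 = 19·597 + 14
23: 11357 = 23·493 + 18
29: 11357 = 29·391 + 18
31: 11357 = 31·366 + 11
37: 11357 = 37·306 + 35
41: 11357 = 41·277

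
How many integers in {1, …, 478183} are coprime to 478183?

457920

Factor: 478183 = 41 · 107 · 109.
φ(478183) = (41−1) · (107−1) · (109−1) = 40 · 106 · 108 = 457920.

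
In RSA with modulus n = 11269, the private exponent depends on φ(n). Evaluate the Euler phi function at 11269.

11020

Factor: 11269 = 59 · 191.
φ(11269) = (59−1) · (191−1) = 58 · 190 = 11020.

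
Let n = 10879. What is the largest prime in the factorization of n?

10879 = 11 · 989
989 = 23 · 43
43 is prime.
So 10879 = 11 · 23 · 43; the largest prime factor is 43.

43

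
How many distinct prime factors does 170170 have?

6

170170 = 2 · 85085
85085 = 5 · 17017
17017 = 7 · 2431
2431 = 11 · 221
221 = 13 · 17
170170 = 2 · 5 · 7 · 11 · 13 · 17, which has 6 distinct prime factors.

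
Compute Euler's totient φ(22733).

22428

Factor: 22733 = 127 · 179.
φ(22733) = (127−1) · (179−1) = 126 · 178 = 22428.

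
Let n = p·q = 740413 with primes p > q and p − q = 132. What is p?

929

Since p = q + 132, we have 740413 = q(q + 132), so q² + 132q − 740413 = 0.
Discriminant: 132² + 4·740413 = 17424 + 2961652 = 2979076; √2979076 = 1726.
q = (−132 + 1726)/2 = 797, and p = q + 132 = 929.
Check: 797 · 929 = 740413.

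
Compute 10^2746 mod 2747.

10^1 ≡ 10 (mod 2747)
10^2 ≡ 10^2 = 100 ≡ 100 (mod 2747)
10^4 ≡ 100^2 = 10000 ≡ 1759 (mod 2747)
10^8 ≡ 1759^2 = 3094081 ≡ 959 (mod 2747)
10^16 ≡ 959^2 = 919681 ≡ 2183 (mod 2747)
10^32 ≡ 2183^2 = 4765489 ≡ 2191 (mod 2747)
10^64 ≡ 2191^2 = 4800481 ≡ 1472 (mod 2747)
10^128 ≡ 1472^2 = 2166784 ≡ 2148 (mod 2747)
10^256 ≡ 2148^2 = 4613904 ≡ 1691 (mod 2747)
10^512 ≡ 1691^2 = 2859481 ≡ 2601 (mod 2747)
10^1024 ≡ 2601^2 = 6765201 ≡ 2087 (mod 2747)
10^2048 ≡ 2087^2 = 4355569 ≡ 1574 (mod 2747)
2746 = 2048 + 512 + 128 + 32 + 16 + 8 + 2 in binary powers of 2.
So 10^2746 ≡ 1574 · 2601 · 2148 · 2191 · 2183 · 959 · 100 ≡ 1322 (mod 2747).
Since 1322 ≠ 1, base 10 is a Fermat witness: 2747 is composite.

1322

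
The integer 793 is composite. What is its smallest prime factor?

13

793 is odd.
Digit sum 19, not divisible by 3.
Ends in 3: not divisible by 5.
7: 793 = 7·113 + 2
11: 793 = 11·72 + 1
13: 793 = 13·61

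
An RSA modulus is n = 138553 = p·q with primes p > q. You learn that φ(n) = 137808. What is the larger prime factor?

397

φ(n) = (p−1)(q−1) = n − (p+q) + 1, so p + q = 138553 − 137808 + 1 = 746.
p and q are the roots of t² − 746t + 138553 = 0.
Discriminant: 746² − 4·138553 = 556516 − 554212 = 2304; √2304 = 48.
q = (746 − 48)/2 = 349, p = (746 + 48)/2 = 397.
Check: 349 · 397 = 138553.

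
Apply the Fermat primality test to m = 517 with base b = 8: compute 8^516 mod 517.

410

8^1 ≡ 8 (mod 517)
8^2 ≡ 8^2 = 64 ≡ 64 (mod 517)
8^4 ≡ 64^2 = 4096 ≡ 477 (mod 517)
8^8 ≡ 477^2 = 227529 ≡ 49 (mod 517)
8^16 ≡ 49^2 = 2401 ≡ 333 (mod 517)
8^32 ≡ 333^2 = 110889 ≡ 251 (mod 517)
8^64 ≡ 251^2 = 63001 ≡ 444 (mod 517)
8^128 ≡ 444^2 = 197136 ≡ 159 (mod 517)
8^256 ≡ 159^2 = 25281 ≡ 465 (mod 517)
8^512 ≡ 465^2 = 216225 ≡ 119 (mod 517)
516 = 512 + 4 in binary powers of 2.
So 8^516 ≡ 119 · 477 ≡ 410 (mod 517).
Since 410 ≠ 1, base 8 is a Fermat witness: 517 is composite.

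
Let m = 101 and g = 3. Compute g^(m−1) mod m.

1

3^1 ≡ 3 (mod 101)
3^2 ≡ 3^2 = 9 ≡ 9 (mod 101)
3^4 ≡ 9^2 = 81 ≡ 81 (mod 101)
3^8 ≡ 81^2 = 6561 ≡ 97 (mod 101)
3^16 ≡ 97^2 = 9409 ≡ 16 (mod 101)
3^32 ≡ 16^2 = 256 ≡ 54 (mod 101)
3^64 ≡ 54^2 = 2916 ≡ 88 (mod 101)
100 = 64 + 32 + 4 in binary powers of 2.
So 3^100 ≡ 88 · 54 · 81 ≡ 1 (mod 101).
Since the result is 1, base 3 gives no evidence that 101 is composite.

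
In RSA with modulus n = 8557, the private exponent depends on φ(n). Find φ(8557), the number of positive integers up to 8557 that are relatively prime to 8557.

Factor: 8557 = 43 · 199.
φ(8557) = (43−1) · (199−1) = 42 · 198 = 8316.

8316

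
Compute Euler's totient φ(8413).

Factor: 8413 = 47 · 179.
φ(8413) = (47−1) · (179−1) = 46 · 178 = 8188.

8188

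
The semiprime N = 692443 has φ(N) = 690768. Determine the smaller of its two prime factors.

φ(n) = (p−1)(q−1) = n − (p+q) + 1, so p + q = 692443 − 690768 + 1 = 1676.
p and q are the roots of t² − 1676t + 692443 = 0.
Discriminant: 1676² − 4·692443 = 2808976 − 2769772 = 39204; √39204 = 198.
q = (1676 − 198)/2 = 739, p = (1676 + 198)/2 = 937.
Check: 739 · 937 = 692443.

739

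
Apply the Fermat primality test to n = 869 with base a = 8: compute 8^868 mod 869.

8^1 ≡ 8 (mod 869)
8^2 ≡ 8^2 = 64 ≡ 64 (mod 869)
8^4 ≡ 64^2 = 4096 ≡ 620 (mod 869)
8^8 ≡ 620^2 = 384400 ≡ 302 (mod 869)
8^16 ≡ 302^2 = 91204 ≡ 828 (mod 869)
8^32 ≡ 828^2 = 685584 ≡ 812 (mod 869)
8^64 ≡ 812^2 = 659344 ≡ 642 (mod 869)
8^128 ≡ 642^2 = 412164 ≡ 258 (mod 869)
8^256 ≡ 258^2 = 66564 ≡ 520 (mod 869)
8^512 ≡ 520^2 = 270400 ≡ 141 (mod 869)
868 = 512 + 256 + 64 + 32 + 4 in binary powers of 2.
So 8^868 ≡ 141 · 520 · 642 · 812 · 620 ≡ 368 (mod 869).
Since 368 ≠ 1, base 8 is a Fermat witness: 869 is composite.

368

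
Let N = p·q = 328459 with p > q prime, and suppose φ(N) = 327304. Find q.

φ(n) = (p−1)(q−1) = n − (p+q) + 1, so p + q = 328459 − 327304 + 1 = 1156.
p and q are the roots of t² − 1156t + 328459 = 0.
Discriminant: 1156² − 4·328459 = 1336336 − 1313836 = 22500; √22500 = 150.
q = (1156 − 150)/2 = 503, p = (1156 + 150)/2 = 653.
Check: 503 · 653 = 328459.

503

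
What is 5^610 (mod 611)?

441

5^1 ≡ 5 (mod 611)
5^2 ≡ 5^2 = 25 ≡ 25 (mod 611)
5^4 ≡ 25^2 = 625 ≡ 14 (mod 611)
5^8 ≡ 14^2 = 196 ≡ 196 (mod 611)
5^16 ≡ 196^2 = 38416 ≡ 534 (mod 611)
5^32 ≡ 534^2 = 285156 ≡ 430 (mod 611)
5^64 ≡ 430^2 = 184900 ≡ 378 (mod 611)
5^128 ≡ 378^2 = 142884 ≡ 521 (mod 611)
5^256 ≡ 521^2 = 271441 ≡ 157 (mod 611)
5^512 ≡ 157^2 = 24649 ≡ 209 (mod 611)
610 = 512 + 64 + 32 + 2 in binary powers of 2.
So 5^610 ≡ 209 · 378 · 430 · 25 ≡ 441 (mod 611).
Since 441 ≠ 1, base 5 is a Fermat witness: 611 is composite.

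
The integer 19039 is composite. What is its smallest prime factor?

19039 is odd.
Digit sum 22, not divisible by 3.
Ends in 9: not divisible by 5.
7: 19039 = 7·2719 + 6
11: 19039 = 11·1730 + 9
13: 19039 = 13·1464 + 7
17: 19039 = 17·1119 + 16
19: 19039 = 19·1002 + 1
23: 19039 = 23·827 + 18
29: 19039 = 29·656 + 15
31: 19039 = 31·614 + 5
37: 19039 = 37·514 + 21
41: 19039 = 41·464 + 15
43: 19039 = 43·442 + 33
47: 19039 = 47·405 + 4
53: 19039 = 53·359 + 12
59: 19039 = 59·322 + 41
61: 19039 = 61·312 + 7
67: 19039 = 67·284 + 11
71: 19039 = 71·268 + 11
73: 19039 = 73·260 + 59
79: 19039 = 79·241

79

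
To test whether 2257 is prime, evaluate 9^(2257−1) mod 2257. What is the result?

9^1 ≡ 9 (mod 2257)
9^2 ≡ 9^2 = 81 ≡ 81 (mod 2257)
9^4 ≡ 81^2 = 6561 ≡ 2047 (mod 2257)
9^8 ≡ 2047^2 = 4190209 ≡ 1217 (mod 2257)
9^16 ≡ 1217^2 = 1481089 ≡ 497 (mod 2257)
9^32 ≡ 497^2 = 247009 ≡ 996 (mod 2257)
9^64 ≡ 996^2 = 992016 ≡ 1193 (mod 2257)
9^128 ≡ 1193^2 = 1423249 ≡ 1339 (mod 2257)
9^256 ≡ 1339^2 = 1792921 ≡ 863 (mod 2257)
9^512 ≡ 863^2 = 744769 ≡ 2216 (mod 2257)
9^1024 ≡ 2216^2 = 4910656 ≡ 1681 (mod 2257)
9^2048 ≡ 1681^2 = 2825761 ≡ 2254 (mod 2257)
2256 = 2048 + 128 + 64 + 16 in binary powers of 2.
So 9^2256 ≡ 2254 · 1339 · 1193 · 497 ≡ 1046 (mod 2257).
Since 1046 ≠ 1, base 9 is a Fermat witness: 2257 is composite.

1046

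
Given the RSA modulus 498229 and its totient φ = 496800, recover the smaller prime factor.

601

φ(n) = (p−1)(q−1) = n − (p+q) + 1, so p + q = 498229 − 496800 + 1 = 1430.
p and q are the roots of t² − 1430t + 498229 = 0.
Discriminant: 1430² − 4·498229 = 2044900 − 1992916 = 51984; √51984 = 228.
q = (1430 − 228)/2 = 601, p = (1430 + 228)/2 = 829.
Check: 601 · 829 = 498229.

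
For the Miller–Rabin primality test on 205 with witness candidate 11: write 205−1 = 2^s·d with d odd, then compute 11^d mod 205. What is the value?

205 − 1 = 204 = 2^2 · 51, so d = 51.
11^1 ≡ 11 (mod 205)
11^2 ≡ 11^2 = 121 ≡ 121 (mod 205)
11^4 ≡ 121^2 = 14641 ≡ 86 (mod 205)
11^8 ≡ 86^2 = 7396 ≡ 16 (mod 205)
11^16 ≡ 16^2 = 256 ≡ 51 (mod 205)
11^32 ≡ 51^2 = 2601 ≡ 141 (mod 205)
51 = 32 + 16 + 2 + 1 in binary powers of 2.
So 11^51 ≡ 141 · 51 · 121 · 11 ≡ 181 (mod 205).
Squaring chain: 181 → 166; never reaches −1, so base 11 is a Miller–Rabin witness that 205 is composite.

181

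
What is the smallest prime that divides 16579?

59

16579 is odd.
Digit sum 28, not divisible by 3.
Ends in 9: not divisible by 5.
7: 16579 = 7·2368 + 3
11: 16579 = 11·1507 + 2
13: 16579 = 13·1275 + 4
17: 16579 = 17·975 + 4
19: 16579 = 19·872 + 11
23: 16579 = 23·720 + 19
29: 16579 = 29·571 + 20
31: 16579 = 31·534 + 25
37: 16579 = 37·448 + 3
41: 16579 = 41·404 + 15
43: 16579 = 43·385 + 24
47: 16579 = 47·352 + 35
53: 16579 = 53·312 + 43
59: 16579 = 59·281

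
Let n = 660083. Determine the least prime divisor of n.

31

660083 is odd.
Digit sum 23, not divisible by 3.
Ends in 3: not divisible by 5.
7: 660083 = 7·94297 + 4
11: 660083 = 11·60007 + 6
13: 660083 = 13·50775 + 8
17: 660083 = 17·38828 + 7
19: 660083 = 19·34741 + 4
23: 660083 = 23·28699 + 6
29: 660083 = 29·22761 + 14
31: 660083 = 31·21293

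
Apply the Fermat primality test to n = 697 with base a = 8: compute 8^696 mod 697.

256

8^1 ≡ 8 (mod 697)
8^2 ≡ 8^2 = 64 ≡ 64 (mod 697)
8^4 ≡ 64^2 = 4096 ≡ 611 (mod 697)
8^8 ≡ 611^2 = 373321 ≡ 426 (mod 697)
8^16 ≡ 426^2 = 181476 ≡ 256 (mod 697)
8^32 ≡ 256^2 = 65536 ≡ 18 (mod 697)
8^64 ≡ 18^2 = 324 ≡ 324 (mod 697)
8^128 ≡ 324^2 = 104976 ≡ 426 (mod 697)
8^256 ≡ 426^2 = 181476 ≡ 256 (mod 697)
8^512 ≡ 256^2 = 65536 ≡ 18 (mod 697)
696 = 512 + 128 + 32 + 16 + 8 in binary powers of 2.
So 8^696 ≡ 18 · 426 · 18 · 256 · 426 ≡ 256 (mod 697).
Since 256 ≠ 1, base 8 is a Fermat witness: 697 is composite.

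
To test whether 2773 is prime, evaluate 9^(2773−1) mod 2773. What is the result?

9^1 ≡ 9 (mod 2773)
9^2 ≡ 9^2 = 81 ≡ 81 (mod 2773)
9^4 ≡ 81^2 = 6561 ≡ 1015 (mod 2773)
9^8 ≡ 1015^2 = 1030225 ≡ 1442 (mod 2773)
9^16 ≡ 1442^2 = 2079364 ≡ 2387 (mod 2773)
9^32 ≡ 2387^2 = 5697769 ≡ 2027 (mod 2773)
9^64 ≡ 2027^2 = 4108729 ≡ 1916 (mod 2773)
9^128 ≡ 1916^2 = 3671056 ≡ 2377 (mod 2773)
9^256 ≡ 2377^2 = 5650129 ≡ 1528 (mod 2773)
9^512 ≡ 1528^2 = 2334784 ≡ 2691 (mod 2773)
9^1024 ≡ 2691^2 = 7241481 ≡ 1178 (mod 2773)
9^2048 ≡ 1178^2 = 1387684 ≡ 1184 (mod 2773)
2772 = 2048 + 512 + 128 + 64 + 16 + 4 in binary powers of 2.
So 9^2772 ≡ 1184 · 2691 · 2377 · 1916 · 2387 · 1015 ≡ 1836 (mod 2773).
Since 1836 ≠ 1, base 9 is a Fermat witness: 2773 is composite.

1836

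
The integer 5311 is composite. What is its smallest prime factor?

5311 is odd.
Digit sum 10, not divisible by 3.
Ends in 1: not divisible by 5.
7: 5311 = 7·758 + 5
11: 5311 = 11·482 + 9
13: 5311 = 13·408 + 7
17: 5311 = 17·312 + 7
19: 5311 = 19·279 + 10
23: 5311 = 23·230 + 21
29: 5311 = 29·183 + 4
31: 5311 = 31·171 + 10
37: 5311 = 37·143 + 20
41: 5311 = 41·129 + 22
43: 5311 = 43·123 + 22
47: 5311 = 47·113

47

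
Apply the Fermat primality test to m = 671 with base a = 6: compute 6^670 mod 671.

353

6^1 ≡ 6 (mod 671)
6^2 ≡ 6^2 = 36 ≡ 36 (mod 671)
6^4 ≡ 36^2 = 1296 ≡ 625 (mod 671)
6^8 ≡ 625^2 = 390625 ≡ 103 (mod 671)
6^16 ≡ 103^2 = 10609 ≡ 544 (mod 671)
6^32 ≡ 544^2 = 295936 ≡ 25 (mod 671)
6^64 ≡ 25^2 = 625 ≡ 625 (mod 671)
6^128 ≡ 625^2 = 390625 ≡ 103 (mod 671)
6^256 ≡ 103^2 = 10609 ≡ 544 (mod 671)
6^512 ≡ 544^2 = 295936 ≡ 25 (mod 671)
670 = 512 + 128 + 16 + 8 + 4 + 2 in binary powers of 2.
So 6^670 ≡ 25 · 103 · 544 · 103 · 625 · 36 ≡ 353 (mod 671).
Since 353 ≠ 1, base 6 is a Fermat witness: 671 is composite.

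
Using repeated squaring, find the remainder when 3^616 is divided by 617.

3^1 ≡ 3 (mod 617)
3^2 ≡ 3^2 = 9 ≡ 9 (mod 617)
3^4 ≡ 9^2 = 81 ≡ 81 (mod 617)
3^8 ≡ 81^2 = 6561 ≡ 391 (mod 617)
3^16 ≡ 391^2 = 152881 ≡ 482 (mod 617)
3^32 ≡ 482^2 = 232324 ≡ 332 (mod 617)
3^64 ≡ 332^2 = 110224 ≡ 398 (mod 617)
3^128 ≡ 398^2 = 158404 ≡ 452 (mod 617)
3^256 ≡ 452^2 = 204304 ≡ 77 (mod 617)
3^512 ≡ 77^2 = 5929 ≡ 376 (mod 617)
616 = 512 + 64 + 32 + 8 in binary powers of 2.
So 3^616 ≡ 376 · 398 · 332 · 391 ≡ 1 (mod 617).
Since the result is 1, base 3 gives no evidence that 617 is composite.

1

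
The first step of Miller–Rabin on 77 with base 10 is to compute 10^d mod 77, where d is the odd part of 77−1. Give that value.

77 − 1 = 76 = 2^2 · 19, so d = 19.
10^1 ≡ 10 (mod 77)
10^2 ≡ 10^2 = 100 ≡ 23 (mod 77)
10^4 ≡ 23^2 = 529 ≡ 67 (mod 77)
10^8 ≡ 67^2 = 4489 ≡ 23 (mod 77)
10^16 ≡ 23^2 = 529 ≡ 67 (mod 77)
19 = 16 + 2 + 1 in binary powers of 2.
So 10^19 ≡ 67 · 23 · 10 ≡ 10 (mod 77).
Squaring chain: 10 → 23; never reaches −1, so base 10 is a Miller–Rabin witness that 77 is composite.

10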